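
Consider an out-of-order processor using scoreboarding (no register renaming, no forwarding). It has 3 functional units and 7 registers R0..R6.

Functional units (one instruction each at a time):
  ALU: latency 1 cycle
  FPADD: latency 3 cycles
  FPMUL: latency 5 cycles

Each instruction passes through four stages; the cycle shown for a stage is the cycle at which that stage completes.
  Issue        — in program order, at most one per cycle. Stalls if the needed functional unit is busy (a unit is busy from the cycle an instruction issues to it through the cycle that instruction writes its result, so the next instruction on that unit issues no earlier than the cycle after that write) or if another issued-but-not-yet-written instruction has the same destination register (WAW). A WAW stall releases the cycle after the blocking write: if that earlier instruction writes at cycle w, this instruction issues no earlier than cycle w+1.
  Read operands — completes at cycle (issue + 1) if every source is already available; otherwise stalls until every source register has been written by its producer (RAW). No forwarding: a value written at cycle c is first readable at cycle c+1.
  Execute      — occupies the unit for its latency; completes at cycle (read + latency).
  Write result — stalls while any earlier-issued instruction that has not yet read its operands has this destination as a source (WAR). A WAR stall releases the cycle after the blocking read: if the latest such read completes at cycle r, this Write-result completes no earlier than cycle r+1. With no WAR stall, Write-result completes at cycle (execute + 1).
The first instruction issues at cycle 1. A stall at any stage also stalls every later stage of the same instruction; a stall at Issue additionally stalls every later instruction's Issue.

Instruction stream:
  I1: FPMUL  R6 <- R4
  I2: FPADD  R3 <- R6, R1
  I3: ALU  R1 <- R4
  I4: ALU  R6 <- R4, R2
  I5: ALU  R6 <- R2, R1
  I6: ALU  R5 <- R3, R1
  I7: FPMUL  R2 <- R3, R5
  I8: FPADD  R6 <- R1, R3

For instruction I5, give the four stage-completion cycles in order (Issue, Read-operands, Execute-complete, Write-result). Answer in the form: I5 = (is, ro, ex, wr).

cycle 1: I1→FPMUL
cycle 2: I1 RO · I2→FPADD
cycle 3: I3→ALU
cycle 4: I3 RO
cycle 5: I3 EX
cycle 7: I1 EX
cycle 8: I1 WR R6
cycle 9: I2 RO
cycle 10: I3 WR R1
cycle 11: I4→ALU
cycle 12: I2 EX · I4 RO
cycle 13: I2 WR R3 · I4 EX
cycle 14: I4 WR R6
cycle 15: I5→ALU
cycle 16: I5 RO
cycle 17: I5 EX
cycle 18: I5 WR R6
cycle 19: I6→ALU
cycle 20: I6 RO · I7→FPMUL
cycle 21: I6 EX · I8→FPADD
cycle 22: I6 WR R5 · I8 RO
cycle 23: I7 RO
cycle 25: I8 EX
cycle 26: I8 WR R6
cycle 28: I7 EX
cycle 29: I7 WR R2

I5 = (15, 16, 17, 18)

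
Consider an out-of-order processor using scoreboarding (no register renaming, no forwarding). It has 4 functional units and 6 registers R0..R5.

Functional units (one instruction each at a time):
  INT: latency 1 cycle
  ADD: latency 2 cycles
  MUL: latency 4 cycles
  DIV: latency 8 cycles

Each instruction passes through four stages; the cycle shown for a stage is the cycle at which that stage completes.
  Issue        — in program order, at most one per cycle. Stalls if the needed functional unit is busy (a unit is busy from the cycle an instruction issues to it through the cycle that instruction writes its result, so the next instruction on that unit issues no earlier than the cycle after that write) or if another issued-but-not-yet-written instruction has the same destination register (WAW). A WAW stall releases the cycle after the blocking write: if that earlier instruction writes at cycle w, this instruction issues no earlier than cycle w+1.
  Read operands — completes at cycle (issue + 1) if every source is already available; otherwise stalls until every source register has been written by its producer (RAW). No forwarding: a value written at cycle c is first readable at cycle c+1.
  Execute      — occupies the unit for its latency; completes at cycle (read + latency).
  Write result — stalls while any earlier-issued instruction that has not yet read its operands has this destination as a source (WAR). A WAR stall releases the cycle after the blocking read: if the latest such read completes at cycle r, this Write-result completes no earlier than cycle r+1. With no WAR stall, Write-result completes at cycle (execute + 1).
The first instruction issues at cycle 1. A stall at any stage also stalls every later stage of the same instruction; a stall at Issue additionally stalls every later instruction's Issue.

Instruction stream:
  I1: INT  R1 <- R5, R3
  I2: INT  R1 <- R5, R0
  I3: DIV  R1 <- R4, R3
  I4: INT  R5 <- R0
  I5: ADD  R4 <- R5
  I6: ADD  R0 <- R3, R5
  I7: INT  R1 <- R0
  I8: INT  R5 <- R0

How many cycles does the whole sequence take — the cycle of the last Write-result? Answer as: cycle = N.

cycle = 29

c1: I1 dispatched to INT
c2: I1 operands ready
c3: I1 complete
c4: R1←I1
c5: I2 dispatched to INT
c6: I2 operands ready
c7: I2 complete
c8: R1←I2
c9: I3 dispatched to DIV
c10: I3 operands ready; I4 dispatched to INT
c11: I4 operands ready; I5 dispatched to ADD
c12: I4 complete
c13: R5←I4
c14: I5 operands ready
c16: I5 complete
c17: R4←I5
c18: I3 complete; I6 dispatched to ADD
c19: R1←I3; I6 operands ready
c20: I7 dispatched to INT
c21: I6 complete
c22: R0←I6
c23: I7 operands ready
c24: I7 complete
c25: R1←I7
c26: I8 dispatched to INT
c27: I8 operands ready
c28: I8 complete
c29: R5←I8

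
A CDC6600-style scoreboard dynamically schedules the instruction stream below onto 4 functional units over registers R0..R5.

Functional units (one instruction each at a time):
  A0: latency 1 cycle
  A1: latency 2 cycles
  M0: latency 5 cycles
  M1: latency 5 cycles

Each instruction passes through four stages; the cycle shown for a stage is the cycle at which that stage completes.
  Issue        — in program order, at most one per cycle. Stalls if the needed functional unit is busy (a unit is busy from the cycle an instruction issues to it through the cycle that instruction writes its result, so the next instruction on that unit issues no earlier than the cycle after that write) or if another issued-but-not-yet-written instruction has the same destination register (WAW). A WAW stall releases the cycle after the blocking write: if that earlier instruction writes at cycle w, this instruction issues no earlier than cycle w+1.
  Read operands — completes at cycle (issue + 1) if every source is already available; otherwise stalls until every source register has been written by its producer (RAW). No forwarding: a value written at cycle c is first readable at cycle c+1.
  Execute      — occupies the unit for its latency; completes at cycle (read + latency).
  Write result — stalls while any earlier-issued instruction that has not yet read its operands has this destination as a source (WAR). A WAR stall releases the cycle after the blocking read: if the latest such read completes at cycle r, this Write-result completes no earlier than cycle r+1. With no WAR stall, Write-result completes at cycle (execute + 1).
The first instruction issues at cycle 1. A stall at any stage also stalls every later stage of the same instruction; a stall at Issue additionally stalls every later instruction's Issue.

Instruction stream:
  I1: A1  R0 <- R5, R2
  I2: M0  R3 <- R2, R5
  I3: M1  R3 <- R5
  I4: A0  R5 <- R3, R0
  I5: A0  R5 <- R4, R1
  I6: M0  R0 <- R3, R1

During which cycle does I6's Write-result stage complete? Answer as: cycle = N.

cycle = 29

  I1 | 1 | 2 | 4 | 5
  I2 | 2 | 3 | 8 | 9
  I3 | 10 | 11 | 16 | 17   WAW R3: wait I2 write@9
  I4 | 11 | 18 | 19 | 20   RAW R3: wait I3 write@17
  I5 | 21 | 22 | 23 | 24   struct: A0 busy until I4 writes@20
  I6 | 22 | 23 | 28 | 29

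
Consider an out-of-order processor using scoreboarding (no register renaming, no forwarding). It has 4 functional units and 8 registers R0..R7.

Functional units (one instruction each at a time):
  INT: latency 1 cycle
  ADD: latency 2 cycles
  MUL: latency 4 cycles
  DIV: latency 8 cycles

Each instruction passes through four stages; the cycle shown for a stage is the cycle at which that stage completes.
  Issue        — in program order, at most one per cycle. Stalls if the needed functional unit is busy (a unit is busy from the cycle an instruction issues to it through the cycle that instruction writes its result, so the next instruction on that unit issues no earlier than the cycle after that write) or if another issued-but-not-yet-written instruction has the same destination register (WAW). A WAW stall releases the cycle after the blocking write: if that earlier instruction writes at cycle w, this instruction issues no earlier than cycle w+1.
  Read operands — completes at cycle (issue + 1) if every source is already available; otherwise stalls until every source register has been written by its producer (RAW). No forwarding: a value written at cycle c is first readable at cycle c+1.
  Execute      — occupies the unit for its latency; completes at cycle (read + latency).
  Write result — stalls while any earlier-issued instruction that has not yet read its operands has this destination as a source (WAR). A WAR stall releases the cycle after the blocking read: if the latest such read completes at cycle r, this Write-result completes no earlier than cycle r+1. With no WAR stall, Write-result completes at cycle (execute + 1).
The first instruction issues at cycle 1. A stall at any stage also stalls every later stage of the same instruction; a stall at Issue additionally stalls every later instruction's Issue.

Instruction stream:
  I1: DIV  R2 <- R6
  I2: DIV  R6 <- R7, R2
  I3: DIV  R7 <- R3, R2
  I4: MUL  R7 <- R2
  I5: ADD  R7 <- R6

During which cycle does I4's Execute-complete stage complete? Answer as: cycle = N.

c1: I1→DIV
c2: I1 RO
c10: I1 EX
c11: I1 WR R2
c12: I2→DIV
c13: I2 RO
c21: I2 EX
c22: I2 WR R6
c23: I3→DIV
c24: I3 RO
c32: I3 EX
c33: I3 WR R7
c34: I4→MUL
c35: I4 RO
c39: I4 EX
c40: I4 WR R7
c41: I5→ADD
c42: I5 RO
c44: I5 EX
c45: I5 WR R7

cycle = 39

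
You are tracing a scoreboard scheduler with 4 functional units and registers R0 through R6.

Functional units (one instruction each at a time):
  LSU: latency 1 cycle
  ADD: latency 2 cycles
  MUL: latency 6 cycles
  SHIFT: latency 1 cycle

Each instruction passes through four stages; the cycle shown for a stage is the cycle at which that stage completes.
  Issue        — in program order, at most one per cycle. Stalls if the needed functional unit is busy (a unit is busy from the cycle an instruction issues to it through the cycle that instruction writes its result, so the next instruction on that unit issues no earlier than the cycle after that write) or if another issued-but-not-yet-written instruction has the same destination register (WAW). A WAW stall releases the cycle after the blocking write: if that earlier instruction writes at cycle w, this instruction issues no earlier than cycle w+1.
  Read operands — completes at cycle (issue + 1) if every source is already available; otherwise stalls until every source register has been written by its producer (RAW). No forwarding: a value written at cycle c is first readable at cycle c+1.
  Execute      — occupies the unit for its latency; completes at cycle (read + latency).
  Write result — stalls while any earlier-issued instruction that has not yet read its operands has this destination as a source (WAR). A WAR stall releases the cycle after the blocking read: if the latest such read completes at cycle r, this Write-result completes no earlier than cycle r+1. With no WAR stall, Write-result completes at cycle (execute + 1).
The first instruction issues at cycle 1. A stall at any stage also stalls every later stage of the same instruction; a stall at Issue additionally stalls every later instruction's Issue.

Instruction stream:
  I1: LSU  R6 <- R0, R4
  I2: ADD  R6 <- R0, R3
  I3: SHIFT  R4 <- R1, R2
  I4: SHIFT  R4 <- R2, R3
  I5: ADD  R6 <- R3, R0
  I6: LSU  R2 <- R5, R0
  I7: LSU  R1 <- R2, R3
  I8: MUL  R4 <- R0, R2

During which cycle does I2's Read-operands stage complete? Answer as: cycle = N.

1) issue 1, read 2, done 3, write 4
2) issue 5, read 6, done 8, write 9  <WAW R6: wait I1 write@4>
3) issue 6, read 7, done 8, write 9
4) issue 10, read 11, done 12, write 13  <struct: SHIFT busy until I3 writes@9>
5) issue 11, read 12, done 14, write 15
6) issue 12, read 13, done 14, write 15
7) issue 16, read 17, done 18, write 19  <struct: LSU busy until I6 writes@15>
8) issue 17, read 18, done 24, write 25

cycle = 6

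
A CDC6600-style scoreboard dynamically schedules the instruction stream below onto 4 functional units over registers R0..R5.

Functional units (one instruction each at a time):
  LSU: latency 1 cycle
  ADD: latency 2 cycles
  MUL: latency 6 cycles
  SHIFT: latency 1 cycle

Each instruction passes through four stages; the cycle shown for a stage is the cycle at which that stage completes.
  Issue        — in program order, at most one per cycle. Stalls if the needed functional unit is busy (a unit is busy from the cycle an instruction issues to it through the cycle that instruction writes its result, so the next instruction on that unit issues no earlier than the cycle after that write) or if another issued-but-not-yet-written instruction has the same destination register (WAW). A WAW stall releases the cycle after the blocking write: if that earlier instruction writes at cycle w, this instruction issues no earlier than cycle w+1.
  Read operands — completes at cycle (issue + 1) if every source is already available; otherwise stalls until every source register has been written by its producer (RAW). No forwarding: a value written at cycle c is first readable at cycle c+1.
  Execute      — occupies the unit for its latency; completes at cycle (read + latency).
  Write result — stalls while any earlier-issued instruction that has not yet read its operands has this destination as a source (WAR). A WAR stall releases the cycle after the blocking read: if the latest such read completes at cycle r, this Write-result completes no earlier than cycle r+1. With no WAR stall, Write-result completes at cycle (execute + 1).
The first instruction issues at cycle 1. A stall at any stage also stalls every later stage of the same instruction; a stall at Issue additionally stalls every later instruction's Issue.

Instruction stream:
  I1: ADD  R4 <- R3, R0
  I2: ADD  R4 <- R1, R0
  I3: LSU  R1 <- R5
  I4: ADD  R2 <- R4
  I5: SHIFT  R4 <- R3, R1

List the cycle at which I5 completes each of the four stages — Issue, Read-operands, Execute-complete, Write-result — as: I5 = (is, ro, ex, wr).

[1] I1→ADD
[2] I1 RO
[4] I1 EX
[5] I1 WR R4
[6] I2→ADD
[7] I2 RO; I3→LSU
[8] I3 RO
[9] I2 EX; I3 EX
[10] I2 WR R4; I3 WR R1
[11] I4→ADD
[12] I4 RO; I5→SHIFT
[13] I5 RO
[14] I4 EX; I5 EX
[15] I4 WR R2; I5 WR R4

I5 = (12, 13, 14, 15)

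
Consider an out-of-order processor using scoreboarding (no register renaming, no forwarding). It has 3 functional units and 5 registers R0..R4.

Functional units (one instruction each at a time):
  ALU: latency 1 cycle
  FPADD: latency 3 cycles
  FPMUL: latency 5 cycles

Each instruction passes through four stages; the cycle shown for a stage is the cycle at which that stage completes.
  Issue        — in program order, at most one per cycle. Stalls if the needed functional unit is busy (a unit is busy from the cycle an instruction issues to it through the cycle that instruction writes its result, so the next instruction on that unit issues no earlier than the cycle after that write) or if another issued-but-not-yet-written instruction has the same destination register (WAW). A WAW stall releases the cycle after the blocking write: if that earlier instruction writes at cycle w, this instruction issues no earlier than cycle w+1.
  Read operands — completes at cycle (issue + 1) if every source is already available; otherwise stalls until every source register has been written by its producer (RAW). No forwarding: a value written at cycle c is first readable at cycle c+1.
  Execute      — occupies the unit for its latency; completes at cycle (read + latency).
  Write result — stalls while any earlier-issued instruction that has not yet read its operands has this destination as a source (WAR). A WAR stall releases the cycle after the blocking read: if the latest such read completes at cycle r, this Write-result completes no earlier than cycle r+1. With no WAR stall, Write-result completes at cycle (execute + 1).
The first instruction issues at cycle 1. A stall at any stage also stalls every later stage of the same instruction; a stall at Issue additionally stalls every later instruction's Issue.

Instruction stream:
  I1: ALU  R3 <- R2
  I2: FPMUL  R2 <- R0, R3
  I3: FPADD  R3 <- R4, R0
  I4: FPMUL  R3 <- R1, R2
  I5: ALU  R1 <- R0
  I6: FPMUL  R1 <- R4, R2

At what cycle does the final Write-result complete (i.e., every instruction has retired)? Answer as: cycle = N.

t=1  issue I1 (ALU)
t=2  I1 read-ops · issue I2 (FPMUL)
t=3  I1 finished on ALU
t=4  I1→R3
t=5  I2 read-ops · issue I3 (FPADD)
t=6  I3 read-ops
t=9  I3 finished on FPADD
t=10  I2 finished on FPMUL · I3→R3
t=11  I2→R2
t=12  issue I4 (FPMUL)
t=13  I4 read-ops · issue I5 (ALU)
t=14  I5 read-ops
t=15  I5 finished on ALU
t=16  I5→R1
t=18  I4 finished on FPMUL
t=19  I4→R3
t=20  issue I6 (FPMUL)
t=21  I6 read-ops
t=26  I6 finished on FPMUL
t=27  I6→R1

cycle = 27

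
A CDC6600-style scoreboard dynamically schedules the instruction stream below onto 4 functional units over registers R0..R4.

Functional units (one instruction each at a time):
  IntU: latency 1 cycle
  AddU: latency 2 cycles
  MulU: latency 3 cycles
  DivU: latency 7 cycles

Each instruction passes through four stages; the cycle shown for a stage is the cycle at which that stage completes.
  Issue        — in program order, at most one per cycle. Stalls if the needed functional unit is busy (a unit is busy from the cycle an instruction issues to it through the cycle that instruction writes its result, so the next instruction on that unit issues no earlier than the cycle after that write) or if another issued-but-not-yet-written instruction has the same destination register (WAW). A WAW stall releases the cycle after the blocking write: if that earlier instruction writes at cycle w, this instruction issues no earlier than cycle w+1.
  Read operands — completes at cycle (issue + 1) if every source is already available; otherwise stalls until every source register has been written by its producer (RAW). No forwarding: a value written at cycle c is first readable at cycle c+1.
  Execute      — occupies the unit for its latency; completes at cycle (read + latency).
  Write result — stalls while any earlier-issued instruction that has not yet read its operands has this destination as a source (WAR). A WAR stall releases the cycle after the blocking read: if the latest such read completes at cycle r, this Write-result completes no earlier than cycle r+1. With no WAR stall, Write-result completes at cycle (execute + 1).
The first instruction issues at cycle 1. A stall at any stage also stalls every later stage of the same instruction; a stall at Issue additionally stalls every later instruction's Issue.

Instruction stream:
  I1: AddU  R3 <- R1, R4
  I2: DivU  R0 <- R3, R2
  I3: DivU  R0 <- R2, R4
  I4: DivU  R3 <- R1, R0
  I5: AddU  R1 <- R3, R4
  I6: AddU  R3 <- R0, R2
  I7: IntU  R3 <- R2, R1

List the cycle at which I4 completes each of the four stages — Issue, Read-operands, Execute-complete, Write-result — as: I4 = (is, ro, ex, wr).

[1] I1→AddU
[2] I1 RO · I2→DivU
[4] I1 EX
[5] I1 WR R3
[6] I2 RO
[13] I2 EX
[14] I2 WR R0
[15] I3→DivU
[16] I3 RO
[23] I3 EX
[24] I3 WR R0
[25] I4→DivU
[26] I4 RO · I5→AddU
[33] I4 EX
[34] I4 WR R3
[35] I5 RO
[37] I5 EX
[38] I5 WR R1
[39] I6→AddU
[40] I6 RO
[42] I6 EX
[43] I6 WR R3
[44] I7→IntU
[45] I7 RO
[46] I7 EX
[47] I7 WR R3

I4 = (25, 26, 33, 34)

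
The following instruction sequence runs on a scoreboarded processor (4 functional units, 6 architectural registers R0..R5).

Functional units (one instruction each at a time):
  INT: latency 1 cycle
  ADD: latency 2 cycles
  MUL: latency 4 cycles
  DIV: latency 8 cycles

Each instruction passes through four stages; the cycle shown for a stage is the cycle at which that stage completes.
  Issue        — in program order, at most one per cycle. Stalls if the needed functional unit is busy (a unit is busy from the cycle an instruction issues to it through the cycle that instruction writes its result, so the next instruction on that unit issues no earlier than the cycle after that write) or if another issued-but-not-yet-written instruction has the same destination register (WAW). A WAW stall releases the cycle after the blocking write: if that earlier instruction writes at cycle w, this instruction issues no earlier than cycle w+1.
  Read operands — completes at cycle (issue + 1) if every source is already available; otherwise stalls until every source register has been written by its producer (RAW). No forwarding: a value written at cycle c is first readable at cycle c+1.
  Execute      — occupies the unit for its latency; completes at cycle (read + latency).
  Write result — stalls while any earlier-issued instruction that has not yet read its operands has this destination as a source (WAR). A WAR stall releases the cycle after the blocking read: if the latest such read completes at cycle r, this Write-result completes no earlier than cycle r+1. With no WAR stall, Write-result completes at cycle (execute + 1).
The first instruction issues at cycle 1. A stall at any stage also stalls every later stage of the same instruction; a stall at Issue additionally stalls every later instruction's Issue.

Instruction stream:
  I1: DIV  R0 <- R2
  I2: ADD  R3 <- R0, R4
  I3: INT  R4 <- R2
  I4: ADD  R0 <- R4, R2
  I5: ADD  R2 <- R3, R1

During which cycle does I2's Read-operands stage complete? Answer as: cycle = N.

cycle = 12

  I1 | 1 | 2 | 10 | 11
  I2 | 2 | 12 | 14 | 15   RAW R0: wait I1 write@11
  I3 | 3 | 4 | 5 | 13   WAR R4: wait I2 read@12
  I4 | 16 | 17 | 19 | 20   struct: ADD busy until I2 writes@15
  I5 | 21 | 22 | 24 | 25   struct: ADD busy until I4 writes@20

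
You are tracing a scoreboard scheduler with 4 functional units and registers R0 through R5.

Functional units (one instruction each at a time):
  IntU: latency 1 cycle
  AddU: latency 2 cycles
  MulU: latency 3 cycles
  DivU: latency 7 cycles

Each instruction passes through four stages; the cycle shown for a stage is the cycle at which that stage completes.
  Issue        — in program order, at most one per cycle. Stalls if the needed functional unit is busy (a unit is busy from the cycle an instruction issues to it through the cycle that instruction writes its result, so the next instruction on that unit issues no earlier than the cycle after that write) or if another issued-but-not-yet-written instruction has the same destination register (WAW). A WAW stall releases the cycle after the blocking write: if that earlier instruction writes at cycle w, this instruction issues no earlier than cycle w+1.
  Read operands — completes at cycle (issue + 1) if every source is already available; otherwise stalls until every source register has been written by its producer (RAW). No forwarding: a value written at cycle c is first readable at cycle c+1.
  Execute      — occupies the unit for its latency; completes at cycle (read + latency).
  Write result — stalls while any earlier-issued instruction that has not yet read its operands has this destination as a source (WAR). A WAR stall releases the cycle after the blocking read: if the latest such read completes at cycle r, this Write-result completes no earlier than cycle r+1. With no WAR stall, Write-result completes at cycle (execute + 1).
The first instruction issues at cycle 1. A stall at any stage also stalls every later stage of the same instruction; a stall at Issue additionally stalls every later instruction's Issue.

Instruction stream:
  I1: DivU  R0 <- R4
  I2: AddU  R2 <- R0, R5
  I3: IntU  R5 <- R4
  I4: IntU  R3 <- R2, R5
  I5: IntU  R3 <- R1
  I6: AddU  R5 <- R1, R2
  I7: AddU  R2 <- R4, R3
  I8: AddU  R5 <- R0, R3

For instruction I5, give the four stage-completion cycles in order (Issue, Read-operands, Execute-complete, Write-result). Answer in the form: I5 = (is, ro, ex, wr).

I5 = (18, 19, 20, 21)

  I1 | 1 | 2 | 9 | 10
  I2 | 2 | 11 | 13 | 14   RAW R0: wait I1 write@10
  I3 | 3 | 4 | 5 | 12   WAR R5: wait I2 read@11
  I4 | 13 | 15 | 16 | 17   struct: IntU busy until I3 writes@12 · RAW R2: wait I2 write@14
  I5 | 18 | 19 | 20 | 21   struct: IntU busy until I4 writes@17
  I6 | 19 | 20 | 22 | 23
  I7 | 24 | 25 | 27 | 28   struct: AddU busy until I6 writes@23
  I8 | 29 | 30 | 32 | 33   struct: AddU busy until I7 writes@28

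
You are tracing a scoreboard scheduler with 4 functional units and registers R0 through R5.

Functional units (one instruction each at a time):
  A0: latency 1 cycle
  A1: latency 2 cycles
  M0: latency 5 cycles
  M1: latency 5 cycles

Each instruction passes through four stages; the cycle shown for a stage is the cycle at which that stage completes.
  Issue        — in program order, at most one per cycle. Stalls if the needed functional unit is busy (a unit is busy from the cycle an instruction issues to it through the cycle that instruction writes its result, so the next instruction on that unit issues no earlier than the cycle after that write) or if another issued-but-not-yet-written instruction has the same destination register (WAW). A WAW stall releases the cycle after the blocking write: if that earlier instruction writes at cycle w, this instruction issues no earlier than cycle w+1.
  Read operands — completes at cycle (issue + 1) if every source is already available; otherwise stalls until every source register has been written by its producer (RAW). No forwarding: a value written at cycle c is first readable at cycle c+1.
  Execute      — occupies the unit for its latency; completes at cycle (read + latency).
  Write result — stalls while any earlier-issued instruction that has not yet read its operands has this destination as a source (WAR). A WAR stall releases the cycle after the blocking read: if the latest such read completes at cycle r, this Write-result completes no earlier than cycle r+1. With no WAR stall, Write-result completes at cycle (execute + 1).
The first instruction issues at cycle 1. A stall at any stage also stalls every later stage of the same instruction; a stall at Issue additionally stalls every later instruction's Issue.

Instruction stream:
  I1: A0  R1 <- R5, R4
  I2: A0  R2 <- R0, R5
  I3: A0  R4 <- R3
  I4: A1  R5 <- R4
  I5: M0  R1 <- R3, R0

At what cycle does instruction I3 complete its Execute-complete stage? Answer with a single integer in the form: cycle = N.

cycle = 11

I1 -> (1, 2, 3, 4)
I2 -> (5, 6, 7, 8)  // struct: A0 busy until I1 writes@4
I3 -> (9, 10, 11, 12)  // struct: A0 busy until I2 writes@8
I4 -> (10, 13, 15, 16)  // RAW R4: wait I3 write@12
I5 -> (11, 12, 17, 18)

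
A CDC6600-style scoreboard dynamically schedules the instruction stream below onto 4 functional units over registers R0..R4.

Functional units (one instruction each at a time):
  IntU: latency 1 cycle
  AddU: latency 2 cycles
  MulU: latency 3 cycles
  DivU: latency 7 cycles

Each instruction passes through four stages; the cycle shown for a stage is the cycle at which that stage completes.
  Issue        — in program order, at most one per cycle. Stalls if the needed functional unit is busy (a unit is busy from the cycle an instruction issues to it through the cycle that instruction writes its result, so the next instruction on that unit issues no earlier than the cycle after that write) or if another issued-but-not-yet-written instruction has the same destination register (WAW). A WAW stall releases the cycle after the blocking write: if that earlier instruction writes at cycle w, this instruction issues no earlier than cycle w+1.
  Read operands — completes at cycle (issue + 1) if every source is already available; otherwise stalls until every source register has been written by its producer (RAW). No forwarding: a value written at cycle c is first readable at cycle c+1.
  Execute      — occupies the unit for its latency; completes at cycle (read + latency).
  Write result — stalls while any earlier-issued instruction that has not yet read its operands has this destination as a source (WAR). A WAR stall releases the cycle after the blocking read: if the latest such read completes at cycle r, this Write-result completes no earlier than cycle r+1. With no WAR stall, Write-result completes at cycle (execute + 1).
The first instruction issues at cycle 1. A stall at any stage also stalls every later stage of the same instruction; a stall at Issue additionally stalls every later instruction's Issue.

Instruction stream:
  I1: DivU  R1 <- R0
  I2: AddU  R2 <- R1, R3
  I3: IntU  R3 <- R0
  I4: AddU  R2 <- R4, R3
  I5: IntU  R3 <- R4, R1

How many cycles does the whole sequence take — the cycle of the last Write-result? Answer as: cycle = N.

cycle = 19

cycle 1: I1→DivU
cycle 2: I1 RO · I2→AddU
cycle 3: I3→IntU
cycle 4: I3 RO
cycle 5: I3 EX
cycle 9: I1 EX
cycle 10: I1 WR R1
cycle 11: I2 RO
cycle 12: I3 WR R3
cycle 13: I2 EX
cycle 14: I2 WR R2
cycle 15: I4→AddU
cycle 16: I4 RO · I5→IntU
cycle 17: I5 RO
cycle 18: I4 EX · I5 EX
cycle 19: I4 WR R2 · I5 WR R3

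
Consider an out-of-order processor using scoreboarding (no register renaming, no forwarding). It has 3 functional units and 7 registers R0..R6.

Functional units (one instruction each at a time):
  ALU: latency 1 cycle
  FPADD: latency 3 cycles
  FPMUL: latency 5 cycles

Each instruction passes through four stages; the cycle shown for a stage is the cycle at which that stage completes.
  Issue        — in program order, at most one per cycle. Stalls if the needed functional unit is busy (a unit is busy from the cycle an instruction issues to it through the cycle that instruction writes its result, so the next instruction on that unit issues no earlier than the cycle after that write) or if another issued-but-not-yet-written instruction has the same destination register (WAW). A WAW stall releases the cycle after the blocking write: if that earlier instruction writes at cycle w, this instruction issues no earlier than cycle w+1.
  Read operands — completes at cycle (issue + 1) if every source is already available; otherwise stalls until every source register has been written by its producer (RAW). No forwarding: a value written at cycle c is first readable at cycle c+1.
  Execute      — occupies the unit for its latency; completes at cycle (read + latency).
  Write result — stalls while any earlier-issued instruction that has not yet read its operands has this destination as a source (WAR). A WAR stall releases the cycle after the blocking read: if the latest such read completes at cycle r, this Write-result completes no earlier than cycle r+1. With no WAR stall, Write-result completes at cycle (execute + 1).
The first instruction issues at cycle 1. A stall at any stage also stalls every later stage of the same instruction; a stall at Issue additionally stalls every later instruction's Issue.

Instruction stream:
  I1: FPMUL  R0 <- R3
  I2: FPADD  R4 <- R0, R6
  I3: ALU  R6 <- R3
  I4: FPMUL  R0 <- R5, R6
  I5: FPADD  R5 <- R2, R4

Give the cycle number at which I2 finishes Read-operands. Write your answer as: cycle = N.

I1 -> (1, 2, 7, 8)
I2 -> (2, 9, 12, 13)  // RAW R0: wait I1 write@8
I3 -> (3, 4, 5, 10)  // WAR R6: wait I2 read@9
I4 -> (9, 11, 16, 17)  // struct: FPMUL busy until I1 writes@8, RAW R6: wait I3 write@10
I5 -> (14, 15, 18, 19)  // struct: FPADD busy until I2 writes@13

cycle = 9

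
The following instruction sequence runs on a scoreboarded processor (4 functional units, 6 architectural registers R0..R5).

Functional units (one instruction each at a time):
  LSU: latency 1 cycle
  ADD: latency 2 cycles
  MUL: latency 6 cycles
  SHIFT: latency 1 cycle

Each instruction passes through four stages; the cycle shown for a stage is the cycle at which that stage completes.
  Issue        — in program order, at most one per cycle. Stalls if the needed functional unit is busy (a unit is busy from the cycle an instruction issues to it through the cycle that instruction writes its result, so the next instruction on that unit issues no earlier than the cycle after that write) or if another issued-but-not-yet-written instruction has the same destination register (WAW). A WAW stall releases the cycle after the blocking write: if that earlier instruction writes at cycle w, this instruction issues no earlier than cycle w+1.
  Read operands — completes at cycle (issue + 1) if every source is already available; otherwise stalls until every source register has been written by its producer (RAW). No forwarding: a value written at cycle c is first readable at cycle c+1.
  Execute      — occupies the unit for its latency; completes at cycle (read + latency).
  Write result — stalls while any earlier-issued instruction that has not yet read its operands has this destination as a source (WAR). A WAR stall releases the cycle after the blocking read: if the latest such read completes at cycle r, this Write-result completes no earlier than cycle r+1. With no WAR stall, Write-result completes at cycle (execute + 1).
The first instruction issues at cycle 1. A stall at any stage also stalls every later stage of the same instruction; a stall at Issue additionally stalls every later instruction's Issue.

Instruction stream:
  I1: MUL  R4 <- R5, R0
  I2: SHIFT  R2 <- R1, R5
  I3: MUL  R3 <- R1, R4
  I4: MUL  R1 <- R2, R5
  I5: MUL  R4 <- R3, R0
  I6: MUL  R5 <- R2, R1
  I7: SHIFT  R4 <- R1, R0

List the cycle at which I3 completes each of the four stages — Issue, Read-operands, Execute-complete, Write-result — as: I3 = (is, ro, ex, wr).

I3 = (10, 11, 17, 18)

I1  is:1  ro:2  ex:8  wr:9
I2  is:2  ro:3  ex:4  wr:5
I3  is:10  ro:11  ex:17  wr:18  — struct: MUL busy until I1 writes@9
I4  is:19  ro:20  ex:26  wr:27  — struct: MUL busy until I3 writes@18
I5  is:28  ro:29  ex:35  wr:36  — struct: MUL busy until I4 writes@27
I6  is:37  ro:38  ex:44  wr:45  — struct: MUL busy until I5 writes@36
I7  is:38  ro:39  ex:40  wr:41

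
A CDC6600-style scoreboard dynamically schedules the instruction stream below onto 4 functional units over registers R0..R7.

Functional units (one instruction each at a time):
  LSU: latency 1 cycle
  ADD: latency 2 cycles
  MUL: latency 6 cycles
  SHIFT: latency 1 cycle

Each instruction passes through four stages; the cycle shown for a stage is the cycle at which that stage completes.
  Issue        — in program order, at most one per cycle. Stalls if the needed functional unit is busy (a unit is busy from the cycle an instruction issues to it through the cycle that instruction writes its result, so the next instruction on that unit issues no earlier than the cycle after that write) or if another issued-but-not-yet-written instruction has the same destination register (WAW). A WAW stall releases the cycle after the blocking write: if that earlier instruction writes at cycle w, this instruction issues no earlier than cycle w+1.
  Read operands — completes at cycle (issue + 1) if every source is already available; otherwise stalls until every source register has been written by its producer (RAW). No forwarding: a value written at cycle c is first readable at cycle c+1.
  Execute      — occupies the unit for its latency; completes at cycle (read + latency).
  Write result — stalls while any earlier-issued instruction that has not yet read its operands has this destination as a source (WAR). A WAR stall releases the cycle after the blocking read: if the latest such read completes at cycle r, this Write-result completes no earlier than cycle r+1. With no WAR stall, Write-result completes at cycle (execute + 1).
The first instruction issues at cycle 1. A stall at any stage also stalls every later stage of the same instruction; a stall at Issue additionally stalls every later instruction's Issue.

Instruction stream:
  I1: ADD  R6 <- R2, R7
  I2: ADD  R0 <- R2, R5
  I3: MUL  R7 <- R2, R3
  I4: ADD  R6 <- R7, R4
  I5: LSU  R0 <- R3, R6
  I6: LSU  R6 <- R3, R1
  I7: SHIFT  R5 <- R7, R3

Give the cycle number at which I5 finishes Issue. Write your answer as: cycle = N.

c1: I1 dispatched to ADD
c2: I1 operands ready
c4: I1 complete
c5: R6←I1
c6: I2 dispatched to ADD
c7: I2 operands ready; I3 dispatched to MUL
c8: I3 operands ready
c9: I2 complete
c10: R0←I2
c11: I4 dispatched to ADD
c12: I5 dispatched to LSU
c14: I3 complete
c15: R7←I3
c16: I4 operands ready
c18: I4 complete
c19: R6←I4
c20: I5 operands ready
c21: I5 complete
c22: R0←I5
c23: I6 dispatched to LSU
c24: I6 operands ready; I7 dispatched to SHIFT
c25: I6 complete; I7 operands ready
c26: R6←I6; I7 complete
c27: R5←I7

cycle = 12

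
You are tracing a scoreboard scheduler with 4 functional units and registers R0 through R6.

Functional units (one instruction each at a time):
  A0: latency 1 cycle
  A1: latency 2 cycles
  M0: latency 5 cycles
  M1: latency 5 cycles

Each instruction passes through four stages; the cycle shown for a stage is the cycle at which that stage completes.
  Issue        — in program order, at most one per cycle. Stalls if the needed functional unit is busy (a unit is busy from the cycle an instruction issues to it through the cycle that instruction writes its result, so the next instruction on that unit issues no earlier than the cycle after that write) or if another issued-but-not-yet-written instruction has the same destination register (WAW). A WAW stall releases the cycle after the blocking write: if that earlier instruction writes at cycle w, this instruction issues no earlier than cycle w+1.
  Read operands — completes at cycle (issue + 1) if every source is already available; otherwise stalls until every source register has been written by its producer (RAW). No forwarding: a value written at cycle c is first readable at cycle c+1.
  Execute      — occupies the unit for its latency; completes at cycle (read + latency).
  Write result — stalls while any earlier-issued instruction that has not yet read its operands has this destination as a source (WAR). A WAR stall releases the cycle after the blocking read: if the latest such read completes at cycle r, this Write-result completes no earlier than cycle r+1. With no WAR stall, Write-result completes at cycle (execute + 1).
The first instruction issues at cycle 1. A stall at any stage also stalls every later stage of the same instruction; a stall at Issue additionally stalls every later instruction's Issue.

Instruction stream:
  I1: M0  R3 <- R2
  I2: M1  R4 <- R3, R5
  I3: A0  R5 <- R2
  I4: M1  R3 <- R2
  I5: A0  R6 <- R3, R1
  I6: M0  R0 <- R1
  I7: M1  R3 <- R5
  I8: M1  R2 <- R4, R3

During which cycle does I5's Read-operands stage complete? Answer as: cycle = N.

cycle = 24

c1: issue I1 (M0)
c2: I1 read-ops; issue I2 (M1)
c3: issue I3 (A0)
c4: I3 read-ops
c5: I3 finished on A0
c7: I1 finished on M0
c8: I1→R3
c9: I2 read-ops
c10: I3→R5
c14: I2 finished on M1
c15: I2→R4
c16: issue I4 (M1)
c17: I4 read-ops; issue I5 (A0)
c18: issue I6 (M0)
c19: I6 read-ops
c22: I4 finished on M1
c23: I4→R3
c24: I5 read-ops; I6 finished on M0; issue I7 (M1)
c25: I5 finished on A0; I6→R0; I7 read-ops
c26: I5→R6
c30: I7 finished on M1
c31: I7→R3
c32: issue I8 (M1)
c33: I8 read-ops
c38: I8 finished on M1
c39: I8→R2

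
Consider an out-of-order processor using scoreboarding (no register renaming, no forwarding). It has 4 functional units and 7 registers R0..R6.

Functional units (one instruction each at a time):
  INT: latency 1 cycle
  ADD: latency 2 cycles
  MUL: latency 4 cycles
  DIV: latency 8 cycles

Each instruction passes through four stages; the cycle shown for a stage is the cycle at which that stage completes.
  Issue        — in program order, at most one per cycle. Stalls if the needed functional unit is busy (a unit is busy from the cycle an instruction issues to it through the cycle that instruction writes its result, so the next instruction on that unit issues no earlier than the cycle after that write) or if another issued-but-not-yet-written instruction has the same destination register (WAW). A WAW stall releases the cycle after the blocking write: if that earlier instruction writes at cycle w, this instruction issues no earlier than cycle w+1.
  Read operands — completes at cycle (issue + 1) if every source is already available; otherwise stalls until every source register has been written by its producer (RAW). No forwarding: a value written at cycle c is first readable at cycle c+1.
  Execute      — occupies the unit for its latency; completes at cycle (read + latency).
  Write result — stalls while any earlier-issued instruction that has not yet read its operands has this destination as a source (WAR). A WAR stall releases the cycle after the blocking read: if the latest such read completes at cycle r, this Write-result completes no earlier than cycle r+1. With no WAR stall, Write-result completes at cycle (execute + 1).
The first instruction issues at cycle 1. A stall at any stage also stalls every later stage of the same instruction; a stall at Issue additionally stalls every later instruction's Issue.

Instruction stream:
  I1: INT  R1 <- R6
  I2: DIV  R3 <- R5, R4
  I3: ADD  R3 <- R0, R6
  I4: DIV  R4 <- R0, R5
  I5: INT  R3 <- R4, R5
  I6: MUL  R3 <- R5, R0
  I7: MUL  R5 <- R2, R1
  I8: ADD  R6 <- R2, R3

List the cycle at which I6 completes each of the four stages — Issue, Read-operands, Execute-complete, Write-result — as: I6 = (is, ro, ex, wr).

I6 = (28, 29, 33, 34)

  I1 | 1 | 2 | 3 | 4
  I2 | 2 | 3 | 11 | 12
  I3 | 13 | 14 | 16 | 17   WAW R3: wait I2 write@12
  I4 | 14 | 15 | 23 | 24
  I5 | 18 | 25 | 26 | 27   WAW R3: wait I3 write@17 · RAW R4: wait I4 write@24
  I6 | 28 | 29 | 33 | 34   WAW R3: wait I5 write@27
  I7 | 35 | 36 | 40 | 41   struct: MUL busy until I6 writes@34
  I8 | 36 | 37 | 39 | 40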